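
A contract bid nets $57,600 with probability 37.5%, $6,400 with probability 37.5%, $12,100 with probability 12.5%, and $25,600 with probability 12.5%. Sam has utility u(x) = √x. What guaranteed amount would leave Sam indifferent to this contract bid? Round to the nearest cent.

E[u] = 0.375·√57600 + 0.375·√6400 + 0.125·√12100 + 0.125·√25600 = 0.375·240 + 0.375·80 + 0.125·110 + 0.125·160 = 153.75
CE = (153.75)² = 23639.0625

$23,639.06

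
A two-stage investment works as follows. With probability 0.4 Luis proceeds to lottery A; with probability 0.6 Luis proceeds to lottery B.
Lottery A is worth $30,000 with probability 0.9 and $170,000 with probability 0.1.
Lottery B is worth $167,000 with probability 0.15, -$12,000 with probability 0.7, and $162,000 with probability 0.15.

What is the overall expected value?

$42,170

EV(A) = 0.9 × 30000 + 0.1 × 170000 = 27000 + 17000 = 44000
EV(B) = 0.15 × 167000 + 0.7 × (-12000) + 0.15 × 162000 = 25050 − 8400 + 24300 = 40950
Overall = 0.4 × 44000 + 0.6 × 40950 = 17600 + 24570 = 42170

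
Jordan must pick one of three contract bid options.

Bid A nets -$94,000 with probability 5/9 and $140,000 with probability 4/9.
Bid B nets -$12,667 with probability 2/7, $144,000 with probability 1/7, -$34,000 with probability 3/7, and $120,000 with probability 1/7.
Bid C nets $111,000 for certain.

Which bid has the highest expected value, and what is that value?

Bid C ($111,000)

Bid A = 5/9 × (-94000) + 4/9 × 140000 = -52222.2222 + 62222.2222 = 10000
Bid B = 2/7 × (-12667) + 1/7 × 144000 + 3/7 × (-34000) + 1/7 × 120000 = -3619.1429 + 20571.4286 − 14571.4286 + 17142.8571 = 19523.7143
Bid C: 111000 (certain)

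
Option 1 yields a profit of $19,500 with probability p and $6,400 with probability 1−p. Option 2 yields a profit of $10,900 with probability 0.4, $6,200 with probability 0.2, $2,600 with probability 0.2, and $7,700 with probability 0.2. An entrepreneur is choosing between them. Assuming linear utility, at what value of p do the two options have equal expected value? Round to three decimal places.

p = 0.096

EV(Option 2) = 0.4 × 10900 + 0.2 × 6200 + 0.2 × 2600 + 0.2 × 7700 = 4360 + 1240 + 520 + 1540 = 7660
p·19500 + (1−p)·6400 = 7660
13100p + 6400 = 7660
p = (7660 − 6400) / 13100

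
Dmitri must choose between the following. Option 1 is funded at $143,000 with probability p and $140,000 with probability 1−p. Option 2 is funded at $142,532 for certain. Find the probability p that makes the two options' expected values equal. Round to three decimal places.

p·143000 + (1−p)·140000 = 142532
3000p + 140000 = 142532
p = (142532 − 140000) / 3000

p = 0.844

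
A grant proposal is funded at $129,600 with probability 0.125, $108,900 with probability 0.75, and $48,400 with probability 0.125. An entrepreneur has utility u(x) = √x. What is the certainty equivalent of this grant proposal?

E[u] = 0.125·√129600 + 0.75·√108900 + 0.125·√48400 = 0.125·360 + 0.75·330 + 0.125·220 = 320
CE = (320)² = 102400

$102,400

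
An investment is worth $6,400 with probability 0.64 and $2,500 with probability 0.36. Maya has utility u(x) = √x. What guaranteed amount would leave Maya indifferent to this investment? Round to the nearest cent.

E[u] = 0.64·√6400 + 0.36·√2500 = 0.64·80 + 0.36·50 = 69.2
CE = (69.2)² = 4788.64

$4,788.64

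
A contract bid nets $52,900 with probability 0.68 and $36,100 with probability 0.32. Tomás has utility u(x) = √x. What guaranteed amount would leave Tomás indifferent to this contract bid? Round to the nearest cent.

$47,175.84

E[u] = 0.68·√52900 + 0.32·√36100 = 0.68·230 + 0.32·190 = 217.2
CE = (217.2)² = 47175.84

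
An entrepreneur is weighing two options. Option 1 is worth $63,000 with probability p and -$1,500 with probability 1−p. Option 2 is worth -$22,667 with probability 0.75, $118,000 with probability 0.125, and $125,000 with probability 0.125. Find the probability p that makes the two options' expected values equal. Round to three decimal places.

EV(Option 2) = 0.75 × (-22667) + 0.125 × 118000 + 0.125 × 125000 = -17000.25 + 14750 + 15625 = 13374.75
p·63000 + (1−p)·(-1500) = 13374.75
64500p − 1500 = 13374.75
p = (13374.75 + 1500) / 64500

p = 0.231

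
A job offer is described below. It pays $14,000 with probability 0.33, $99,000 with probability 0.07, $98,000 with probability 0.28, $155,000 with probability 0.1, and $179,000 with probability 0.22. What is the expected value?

EV = 0.33 × 14000 + 0.07 × 99000 + 0.28 × 98000 + 0.1 × 155000 + 0.22 × 179000 = 4620 + 6930 + 27440 + 15500 + 39380 = 93870

$93,870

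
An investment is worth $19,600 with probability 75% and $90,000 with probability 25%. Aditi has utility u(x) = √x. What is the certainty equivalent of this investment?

E[u] = 0.75·√19600 + 0.25·√90000 = 0.75·140 + 0.25·300 = 180
CE = (180)² = 32400

$32,400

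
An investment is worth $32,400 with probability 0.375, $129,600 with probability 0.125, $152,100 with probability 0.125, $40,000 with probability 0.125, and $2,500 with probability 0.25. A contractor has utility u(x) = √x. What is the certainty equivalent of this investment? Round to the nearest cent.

$39,501.56

E[u] = 0.375·√32400 + 0.125·√129600 + 0.125·√152100 + 0.125·√40000 + 0.25·√2500 = 0.375·180 + 0.125·360 + 0.125·390 + 0.125·200 + 0.25·50 = 198.75
CE = (198.75)² = 39501.5625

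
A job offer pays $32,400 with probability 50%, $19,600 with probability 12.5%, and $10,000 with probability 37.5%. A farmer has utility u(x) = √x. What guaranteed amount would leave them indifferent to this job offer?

E[u] = 0.5·√32400 + 0.125·√19600 + 0.375·√10000 = 0.5·180 + 0.125·140 + 0.375·100 = 145
CE = (145)² = 21025

$21,025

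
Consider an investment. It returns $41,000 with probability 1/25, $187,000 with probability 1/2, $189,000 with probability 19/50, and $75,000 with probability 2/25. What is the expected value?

EV = 1/25 × 41000 + 1/2 × 187000 + 19/50 × 189000 + 2/25 × 75000 = 1640 + 93500 + 71820 + 6000 = 172960

$172,960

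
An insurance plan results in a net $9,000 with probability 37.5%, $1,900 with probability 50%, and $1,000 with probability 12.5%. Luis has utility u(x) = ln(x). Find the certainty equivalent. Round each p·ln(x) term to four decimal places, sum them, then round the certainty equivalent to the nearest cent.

E[u] = 0.375·ln(9000) + 0.5·ln(1900) + 0.125·ln(1000) = 3.4144 + 3.7748 + 0.8635 = 8.0527
CE = e^8.0527 ≈ 3142.27

$3,142.27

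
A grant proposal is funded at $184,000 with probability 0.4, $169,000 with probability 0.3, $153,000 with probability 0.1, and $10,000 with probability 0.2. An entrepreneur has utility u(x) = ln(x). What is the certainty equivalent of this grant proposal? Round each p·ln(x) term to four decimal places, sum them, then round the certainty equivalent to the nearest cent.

E[u] = 0.4·ln(184000) + 0.3·ln(169000) + 0.1·ln(153000) + 0.2·ln(10000) = 4.8491 + 3.6113 + 1.1938 + 1.8421 = 11.4963
CE = e^11.4963 ≈ 98351.20

$98,351.20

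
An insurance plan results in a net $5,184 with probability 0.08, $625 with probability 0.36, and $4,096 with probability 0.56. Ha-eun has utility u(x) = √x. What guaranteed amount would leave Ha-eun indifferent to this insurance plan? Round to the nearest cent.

$2,560.36

E[u] = 0.08·√5184 + 0.36·√625 + 0.56·√4096 = 0.08·72 + 0.36·25 + 0.56·64 = 50.6
CE = (50.6)² = 2560.36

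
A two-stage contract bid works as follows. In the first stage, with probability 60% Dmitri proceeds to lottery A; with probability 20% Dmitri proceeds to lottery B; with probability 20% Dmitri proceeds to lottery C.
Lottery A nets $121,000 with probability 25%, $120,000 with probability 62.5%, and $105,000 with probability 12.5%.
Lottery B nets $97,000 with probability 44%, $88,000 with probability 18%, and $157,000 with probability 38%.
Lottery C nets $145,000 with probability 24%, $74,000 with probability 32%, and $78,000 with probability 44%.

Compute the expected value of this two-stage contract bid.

$113,221

EV(A) = 0.25 × 121000 + 0.625 × 120000 + 0.125 × 105000 = 30250 + 75000 + 13125 = 118375
EV(B) = 0.44 × 97000 + 0.18 × 88000 + 0.38 × 157000 = 42680 + 15840 + 59660 = 118180
EV(C) = 0.24 × 145000 + 0.32 × 74000 + 0.44 × 78000 = 34800 + 23680 + 34320 = 92800
Overall = 0.6 × 118375 + 0.2 × 118180 + 0.2 × 92800 = 71025 + 23636 + 18560 = 113221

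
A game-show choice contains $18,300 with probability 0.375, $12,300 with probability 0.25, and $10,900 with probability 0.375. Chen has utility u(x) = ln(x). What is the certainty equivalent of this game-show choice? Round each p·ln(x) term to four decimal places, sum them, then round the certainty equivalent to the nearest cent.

$13,643.25

E[u] = 0.375·ln(18300) + 0.25·ln(12300) + 0.375·ln(10900) = 3.6805 + 2.3543 + 3.4862 = 9.5210
CE = e^9.5210 ≈ 13643.25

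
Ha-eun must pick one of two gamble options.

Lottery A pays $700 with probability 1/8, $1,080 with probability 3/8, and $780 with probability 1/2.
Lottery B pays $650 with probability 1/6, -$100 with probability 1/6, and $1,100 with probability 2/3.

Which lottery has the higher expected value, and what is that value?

Lottery A ($882.50)

Lottery A = 1/8 × 700 + 3/8 × 1080 + 1/2 × 780 = 87.5 + 405 + 390 = 882.5
Lottery B = 1/6 × 650 + 1/6 × (-100) + 2/3 × 1100 = 108.3333 − 16.6667 + 733.3333 = 825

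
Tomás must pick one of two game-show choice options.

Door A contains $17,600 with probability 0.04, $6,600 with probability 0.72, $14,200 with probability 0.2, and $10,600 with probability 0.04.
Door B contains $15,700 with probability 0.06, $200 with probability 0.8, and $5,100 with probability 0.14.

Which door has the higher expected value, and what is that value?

Door A ($8,720)

Door A = 0.04 × 17600 + 0.72 × 6600 + 0.2 × 14200 + 0.04 × 10600 = 704 + 4752 + 2840 + 424 = 8720
Door B = 0.06 × 15700 + 0.8 × 200 + 0.14 × 5100 = 942 + 160 + 714 = 1816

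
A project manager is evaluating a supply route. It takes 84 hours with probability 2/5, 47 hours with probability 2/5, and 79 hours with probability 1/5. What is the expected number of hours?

68.2 hours

EV = 2/5 × 84 + 2/5 × 47 + 1/5 × 79 = 33.6 + 18.8 + 15.8 = 68.2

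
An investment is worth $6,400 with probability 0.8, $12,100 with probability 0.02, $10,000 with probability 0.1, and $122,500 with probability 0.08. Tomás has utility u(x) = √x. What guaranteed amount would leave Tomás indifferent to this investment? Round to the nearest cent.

$10,857.64

E[u] = 0.8·√6400 + 0.02·√12100 + 0.1·√10000 + 0.08·√122500 = 0.8·80 + 0.02·110 + 0.1·100 + 0.08·350 = 104.2
CE = (104.2)² = 10857.64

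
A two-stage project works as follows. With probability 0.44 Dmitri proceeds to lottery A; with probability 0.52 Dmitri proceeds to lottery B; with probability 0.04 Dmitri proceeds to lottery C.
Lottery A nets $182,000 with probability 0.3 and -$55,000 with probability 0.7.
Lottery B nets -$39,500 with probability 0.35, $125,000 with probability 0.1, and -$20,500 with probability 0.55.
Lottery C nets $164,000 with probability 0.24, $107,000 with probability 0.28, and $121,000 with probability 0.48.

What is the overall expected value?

EV(A) = 0.3 × 182000 + 0.7 × (-55000) = 54600 − 38500 = 16100
EV(B) = 0.35 × (-39500) + 0.1 × 125000 + 0.55 × (-20500) = -13825 + 12500 − 11275 = -12600
EV(C) = 0.24 × 164000 + 0.28 × 107000 + 0.48 × 121000 = 39360 + 29960 + 58080 = 127400
Overall = 0.44 × 16100 + 0.52 × (-12600) + 0.04 × 127400 = 7084 − 6552 + 5096 = 5628

$5,628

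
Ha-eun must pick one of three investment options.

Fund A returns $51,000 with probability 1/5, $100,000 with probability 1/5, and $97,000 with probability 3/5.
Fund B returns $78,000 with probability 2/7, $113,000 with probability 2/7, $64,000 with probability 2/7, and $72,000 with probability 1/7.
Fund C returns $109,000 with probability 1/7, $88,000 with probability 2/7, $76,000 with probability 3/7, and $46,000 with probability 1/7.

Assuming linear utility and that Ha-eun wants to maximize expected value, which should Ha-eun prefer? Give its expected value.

Fund A ($88,400)

Fund A = 1/5 × 51000 + 1/5 × 100000 + 3/5 × 97000 = 10200 + 20000 + 58200 = 88400
Fund B = 2/7 × 78000 + 2/7 × 113000 + 2/7 × 64000 + 1/7 × 72000 = 22285.7143 + 32285.7143 + 18285.7143 + 10285.7143 = 83142.8571
Fund C = 1/7 × 109000 + 2/7 × 88000 + 3/7 × 76000 + 1/7 × 46000 = 15571.4286 + 25142.8571 + 32571.4286 + 6571.4286 = 79857.1429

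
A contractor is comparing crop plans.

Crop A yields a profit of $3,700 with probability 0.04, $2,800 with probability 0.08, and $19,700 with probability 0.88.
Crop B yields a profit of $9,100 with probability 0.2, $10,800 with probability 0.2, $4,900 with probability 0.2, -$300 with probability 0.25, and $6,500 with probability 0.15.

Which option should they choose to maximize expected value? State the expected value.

Crop A ($17,708)

Crop A = 0.04 × 3700 + 0.08 × 2800 + 0.88 × 19700 = 148 + 224 + 17336 = 17708
Crop B = 0.2 × 9100 + 0.2 × 10800 + 0.2 × 4900 + 0.25 × (-300) + 0.15 × 6500 = 1820 + 2160 + 980 − 75 + 975 = 5860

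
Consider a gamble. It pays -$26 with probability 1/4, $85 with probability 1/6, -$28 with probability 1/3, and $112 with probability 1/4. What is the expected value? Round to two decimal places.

EV = 1/4 × (-26) + 1/6 × 85 + 1/3 × (-28) + 1/4 × 112 = -6.5 + 14.1667 − 9.3333 + 28 = 26.3333

$26.33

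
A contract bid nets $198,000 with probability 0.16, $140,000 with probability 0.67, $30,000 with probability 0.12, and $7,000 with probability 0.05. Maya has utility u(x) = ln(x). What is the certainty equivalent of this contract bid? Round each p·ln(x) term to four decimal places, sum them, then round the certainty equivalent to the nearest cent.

E[u] = 0.16·ln(198000) + 0.67·ln(140000) + 0.12·ln(30000) + 0.05·ln(7000) = 1.9514 + 7.9391 + 1.2371 + 0.4427 = 11.5703
CE = e^11.5703 ≈ 105905.24

$105,905.24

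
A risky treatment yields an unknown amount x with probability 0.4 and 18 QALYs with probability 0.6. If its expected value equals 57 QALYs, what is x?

x = 115.5 QALYs

0.4·x + 0.6·18 = 57
0.4·x = 57 − 10.8 = 46.2
x = 46.2 / 0.4 = 115.5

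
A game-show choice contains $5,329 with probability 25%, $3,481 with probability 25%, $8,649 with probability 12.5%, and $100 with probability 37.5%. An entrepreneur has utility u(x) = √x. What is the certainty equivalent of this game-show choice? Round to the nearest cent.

E[u] = 0.25·√5329 + 0.25·√3481 + 0.125·√8649 + 0.375·√100 = 0.25·73 + 0.25·59 + 0.125·93 + 0.375·10 = 48.375
CE = (48.375)² = 2340.140625

$2,340.14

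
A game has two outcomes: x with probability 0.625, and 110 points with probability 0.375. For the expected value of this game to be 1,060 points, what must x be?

0.625·x + 0.375·110 = 1060
0.625·x = 1060 − 41.25 = 1018.75
x = 1018.75 / 0.625 = 1630

x = 1,630 points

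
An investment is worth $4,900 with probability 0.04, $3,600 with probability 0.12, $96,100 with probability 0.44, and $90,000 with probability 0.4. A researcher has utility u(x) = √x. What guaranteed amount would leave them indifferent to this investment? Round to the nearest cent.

$70,968.96

E[u] = 0.04·√4900 + 0.12·√3600 + 0.44·√96100 + 0.4·√90000 = 0.04·70 + 0.12·60 + 0.44·310 + 0.4·300 = 266.4
CE = (266.4)² = 70968.96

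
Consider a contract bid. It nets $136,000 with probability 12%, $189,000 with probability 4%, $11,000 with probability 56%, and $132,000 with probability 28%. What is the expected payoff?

$67,000

EV = 0.12 × 136000 + 0.04 × 189000 + 0.56 × 11000 + 0.28 × 132000 = 16320 + 7560 + 6160 + 36960 = 67000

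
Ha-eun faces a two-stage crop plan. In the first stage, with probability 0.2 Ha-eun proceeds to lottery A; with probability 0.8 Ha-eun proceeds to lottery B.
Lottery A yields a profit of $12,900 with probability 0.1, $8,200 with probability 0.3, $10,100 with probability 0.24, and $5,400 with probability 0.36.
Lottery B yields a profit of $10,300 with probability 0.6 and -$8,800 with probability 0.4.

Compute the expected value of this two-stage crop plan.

EV(A) = 0.1 × 12900 + 0.3 × 8200 + 0.24 × 10100 + 0.36 × 5400 = 1290 + 2460 + 2424 + 1944 = 8118
EV(B) = 0.6 × 10300 + 0.4 × (-8800) = 6180 − 3520 = 2660
Overall = 0.2 × 8118 + 0.8 × 2660 = 1623.6 + 2128 = 3751.6

$3,751.60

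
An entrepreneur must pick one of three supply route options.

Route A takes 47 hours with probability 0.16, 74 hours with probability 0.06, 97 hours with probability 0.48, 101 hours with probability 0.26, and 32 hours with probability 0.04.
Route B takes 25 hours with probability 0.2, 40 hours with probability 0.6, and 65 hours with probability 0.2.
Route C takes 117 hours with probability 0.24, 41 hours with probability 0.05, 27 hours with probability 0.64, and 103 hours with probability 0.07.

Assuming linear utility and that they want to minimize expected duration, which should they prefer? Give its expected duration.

Route B (42 hours)

Route A = 0.16 × 47 + 0.06 × 74 + 0.48 × 97 + 0.26 × 101 + 0.04 × 32 = 7.52 + 4.44 + 46.56 + 26.26 + 1.28 = 86.06
Route B = 0.2 × 25 + 0.6 × 40 + 0.2 × 65 = 5 + 24 + 13 = 42
Route C = 0.24 × 117 + 0.05 × 41 + 0.64 × 27 + 0.07 × 103 = 28.08 + 2.05 + 17.28 + 7.21 = 54.62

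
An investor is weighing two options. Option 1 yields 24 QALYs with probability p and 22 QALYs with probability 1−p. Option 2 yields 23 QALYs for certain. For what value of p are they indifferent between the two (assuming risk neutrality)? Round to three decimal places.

p = 0.500

p·24 + (1−p)·22 = 23
2p + 22 = 23
p = (23 − 22) / 2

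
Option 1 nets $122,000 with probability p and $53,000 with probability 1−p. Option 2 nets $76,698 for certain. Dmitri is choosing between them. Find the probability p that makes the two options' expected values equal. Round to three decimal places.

p = 0.343

p·122000 + (1−p)·53000 = 76698
69000p + 53000 = 76698
p = (76698 − 53000) / 69000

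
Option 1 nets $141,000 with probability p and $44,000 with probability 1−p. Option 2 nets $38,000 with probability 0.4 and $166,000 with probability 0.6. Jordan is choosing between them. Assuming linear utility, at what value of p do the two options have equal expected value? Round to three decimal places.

EV(Option 2) = 0.4 × 38000 + 0.6 × 166000 = 15200 + 99600 = 114800
p·141000 + (1−p)·44000 = 114800
97000p + 44000 = 114800
p = (114800 − 44000) / 97000

p = 0.730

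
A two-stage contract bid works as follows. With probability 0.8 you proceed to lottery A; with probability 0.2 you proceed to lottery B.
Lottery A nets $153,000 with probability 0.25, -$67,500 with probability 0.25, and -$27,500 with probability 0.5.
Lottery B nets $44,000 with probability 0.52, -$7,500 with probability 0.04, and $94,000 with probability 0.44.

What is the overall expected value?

$18,888

EV(A) = 0.25 × 153000 + 0.25 × (-67500) + 0.5 × (-27500) = 38250 − 16875 − 13750 = 7625
EV(B) = 0.52 × 44000 + 0.04 × (-7500) + 0.44 × 94000 = 22880 − 300 + 41360 = 63940
Overall = 0.8 × 7625 + 0.2 × 63940 = 6100 + 12788 = 18888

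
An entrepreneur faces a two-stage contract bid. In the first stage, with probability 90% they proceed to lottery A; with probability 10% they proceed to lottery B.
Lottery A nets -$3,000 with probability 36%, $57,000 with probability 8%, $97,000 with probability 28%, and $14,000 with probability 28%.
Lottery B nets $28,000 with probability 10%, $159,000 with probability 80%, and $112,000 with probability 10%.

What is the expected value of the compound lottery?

$45,224

EV(A) = 0.36 × (-3000) + 0.08 × 57000 + 0.28 × 97000 + 0.28 × 14000 = -1080 + 4560 + 27160 + 3920 = 34560
EV(B) = 0.1 × 28000 + 0.8 × 159000 + 0.1 × 112000 = 2800 + 127200 + 11200 = 141200
Overall = 0.9 × 34560 + 0.1 × 141200 = 31104 + 14120 = 45224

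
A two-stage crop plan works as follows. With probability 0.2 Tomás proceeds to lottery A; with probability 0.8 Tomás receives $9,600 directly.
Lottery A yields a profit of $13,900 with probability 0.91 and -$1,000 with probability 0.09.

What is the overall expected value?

EV(A) = 0.91 × 13900 + 0.09 × (-1000) = 12649 − 90 = 12559
Branch B: 9600 (certain)
Overall = 0.2 × 12559 + 0.8 × 9600 = 2511.8 + 7680 = 10191.8

$10,191.80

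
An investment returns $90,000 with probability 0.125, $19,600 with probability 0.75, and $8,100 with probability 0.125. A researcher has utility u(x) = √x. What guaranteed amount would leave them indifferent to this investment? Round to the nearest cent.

$23,639.06

E[u] = 0.125·√90000 + 0.75·√19600 + 0.125·√8100 = 0.125·300 + 0.75·140 + 0.125·90 = 153.75
CE = (153.75)² = 23639.0625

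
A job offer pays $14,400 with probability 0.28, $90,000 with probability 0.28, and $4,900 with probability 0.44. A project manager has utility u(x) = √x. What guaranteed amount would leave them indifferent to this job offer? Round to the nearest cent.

$22,022.56

E[u] = 0.28·√14400 + 0.28·√90000 + 0.44·√4900 = 0.28·120 + 0.28·300 + 0.44·70 = 148.4
CE = (148.4)² = 22022.56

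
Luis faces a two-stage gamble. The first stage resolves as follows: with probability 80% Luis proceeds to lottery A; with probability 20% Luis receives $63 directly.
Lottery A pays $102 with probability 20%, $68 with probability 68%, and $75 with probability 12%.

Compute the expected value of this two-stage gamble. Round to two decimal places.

$73.11

EV(A) = 0.2 × 102 + 0.68 × 68 + 0.12 × 75 = 20.4 + 46.24 + 9 = 75.64
Branch B: 63 (certain)
Overall = 0.8 × 75.64 + 0.2 × 63 = 60.512 + 12.6 = 73.112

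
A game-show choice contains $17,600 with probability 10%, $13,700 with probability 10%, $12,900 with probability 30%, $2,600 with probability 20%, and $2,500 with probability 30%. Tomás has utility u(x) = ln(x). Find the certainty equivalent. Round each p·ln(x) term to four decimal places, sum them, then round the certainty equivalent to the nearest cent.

$5,940.21

E[u] = 0.1·ln(17600) + 0.1·ln(13700) + 0.3·ln(12900) + 0.2·ln(2600) + 0.3·ln(2500) = 0.9776 + 0.9525 + 2.8395 + 1.5727 + 2.3472 = 8.6895
CE = e^8.6895 ≈ 5940.21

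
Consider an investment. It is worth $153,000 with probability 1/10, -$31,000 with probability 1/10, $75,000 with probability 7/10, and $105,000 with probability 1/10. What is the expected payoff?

$75,200

EV = 1/10 × 153000 + 1/10 × (-31000) + 7/10 × 75000 + 1/10 × 105000 = 15300 − 3100 + 52500 + 10500 = 75200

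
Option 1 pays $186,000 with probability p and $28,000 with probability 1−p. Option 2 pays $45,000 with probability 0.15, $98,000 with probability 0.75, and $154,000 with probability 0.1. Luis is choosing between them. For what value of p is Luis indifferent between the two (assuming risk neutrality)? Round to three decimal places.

p = 0.428

EV(Option 2) = 0.15 × 45000 + 0.75 × 98000 + 0.1 × 154000 = 6750 + 73500 + 15400 = 95650
p·186000 + (1−p)·28000 = 95650
158000p + 28000 = 95650
p = (95650 − 28000) / 158000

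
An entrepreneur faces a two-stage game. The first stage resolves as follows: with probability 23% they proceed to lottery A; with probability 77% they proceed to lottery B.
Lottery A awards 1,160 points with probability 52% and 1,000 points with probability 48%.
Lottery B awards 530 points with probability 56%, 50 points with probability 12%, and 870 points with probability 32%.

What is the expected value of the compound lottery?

696.66 points

EV(A) = 0.52 × 1160 + 0.48 × 1000 = 603.2 + 480 = 1083.2
EV(B) = 0.56 × 530 + 0.12 × 50 + 0.32 × 870 = 296.8 + 6 + 278.4 = 581.2
Overall = 0.23 × 1083.2 + 0.77 × 581.2 = 249.136 + 447.524 = 696.66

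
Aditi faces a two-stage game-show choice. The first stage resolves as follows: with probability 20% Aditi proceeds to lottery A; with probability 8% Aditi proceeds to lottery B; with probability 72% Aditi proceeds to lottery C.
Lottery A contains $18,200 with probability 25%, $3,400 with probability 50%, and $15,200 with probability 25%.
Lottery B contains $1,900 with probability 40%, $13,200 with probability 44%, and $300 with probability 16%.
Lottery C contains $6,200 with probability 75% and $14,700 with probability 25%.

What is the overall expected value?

EV(A) = 0.25 × 18200 + 0.5 × 3400 + 0.25 × 15200 = 4550 + 1700 + 3800 = 10050
EV(B) = 0.4 × 1900 + 0.44 × 13200 + 0.16 × 300 = 760 + 5808 + 48 = 6616
EV(C) = 0.75 × 6200 + 0.25 × 14700 = 4650 + 3675 = 8325
Overall = 0.2 × 10050 + 0.08 × 6616 + 0.72 × 8325 = 2010 + 529.28 + 5994 = 8533.28

$8,533.28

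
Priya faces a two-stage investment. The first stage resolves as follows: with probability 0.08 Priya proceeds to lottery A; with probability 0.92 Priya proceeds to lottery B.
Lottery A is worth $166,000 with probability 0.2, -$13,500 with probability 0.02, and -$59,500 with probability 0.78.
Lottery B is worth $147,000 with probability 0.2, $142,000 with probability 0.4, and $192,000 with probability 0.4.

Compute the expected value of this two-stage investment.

EV(A) = 0.2 × 166000 + 0.02 × (-13500) + 0.78 × (-59500) = 33200 − 270 − 46410 = -13480
EV(B) = 0.2 × 147000 + 0.4 × 142000 + 0.4 × 192000 = 29400 + 56800 + 76800 = 163000
Overall = 0.08 × (-13480) + 0.92 × 163000 = -1078.4 + 149960 = 148881.6

$148,881.60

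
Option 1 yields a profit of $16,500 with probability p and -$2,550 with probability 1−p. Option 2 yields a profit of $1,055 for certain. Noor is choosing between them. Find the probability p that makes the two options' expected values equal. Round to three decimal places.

p = 0.189

p·16500 + (1−p)·(-2550) = 1055
19050p − 2550 = 1055
p = (1055 + 2550) / 19050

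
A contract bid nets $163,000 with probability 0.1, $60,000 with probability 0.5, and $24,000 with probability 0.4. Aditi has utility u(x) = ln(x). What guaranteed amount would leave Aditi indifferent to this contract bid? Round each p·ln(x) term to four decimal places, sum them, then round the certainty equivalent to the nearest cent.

E[u] = 0.1·ln(163000) + 0.5·ln(60000) + 0.4·ln(24000) = 1.2002 + 5.5010 + 4.0343 = 10.7355
CE = e^10.7355 ≈ 45958.77

$45,958.77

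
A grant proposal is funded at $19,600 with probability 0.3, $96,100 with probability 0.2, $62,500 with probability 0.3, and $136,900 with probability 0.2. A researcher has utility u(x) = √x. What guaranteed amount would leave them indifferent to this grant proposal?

E[u] = 0.3·√19600 + 0.2·√96100 + 0.3·√62500 + 0.2·√136900 = 0.3·140 + 0.2·310 + 0.3·250 + 0.2·370 = 253
CE = (253)² = 64009

$64,009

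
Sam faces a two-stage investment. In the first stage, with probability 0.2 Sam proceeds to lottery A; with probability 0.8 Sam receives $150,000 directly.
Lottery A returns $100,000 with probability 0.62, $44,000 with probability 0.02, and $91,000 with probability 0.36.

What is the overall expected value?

EV(A) = 0.62 × 100000 + 0.02 × 44000 + 0.36 × 91000 = 62000 + 880 + 32760 = 95640
Branch B: 150000 (certain)
Overall = 0.2 × 95640 + 0.8 × 150000 = 19128 + 120000 = 139128

$139,128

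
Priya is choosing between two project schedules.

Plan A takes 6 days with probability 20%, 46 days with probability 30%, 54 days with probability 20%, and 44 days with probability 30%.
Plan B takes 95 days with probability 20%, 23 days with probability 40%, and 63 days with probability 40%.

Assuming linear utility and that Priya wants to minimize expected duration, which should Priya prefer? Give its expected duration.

Plan A = 0.2 × 6 + 0.3 × 46 + 0.2 × 54 + 0.3 × 44 = 1.2 + 13.8 + 10.8 + 13.2 = 39
Plan B = 0.2 × 95 + 0.4 × 23 + 0.4 × 63 = 19 + 9.2 + 25.2 = 53.4

Plan A (39 days)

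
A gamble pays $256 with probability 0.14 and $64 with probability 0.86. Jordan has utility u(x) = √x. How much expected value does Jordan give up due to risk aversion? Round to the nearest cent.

$7.71

E[u] = 0.14·√256 + 0.86·√64 = 0.14·16 + 0.86·8 = 9.12
CE = (9.12)² = 83.1744
Risk premium = EV − CE = 90.88 − 83.1744 = 7.7056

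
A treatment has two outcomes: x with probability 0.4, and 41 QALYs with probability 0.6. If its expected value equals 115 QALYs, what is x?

x = 226 QALYs

0.4·x + 0.6·41 = 115
0.4·x = 115 − 24.6 = 90.4
x = 90.4 / 0.4 = 226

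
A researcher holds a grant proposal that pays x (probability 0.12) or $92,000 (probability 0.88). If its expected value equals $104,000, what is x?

x = $192,000

0.12·x + 0.88·92000 = 104000
0.12·x = 104000 − 80960 = 23040
x = 23040 / 0.12 = 192000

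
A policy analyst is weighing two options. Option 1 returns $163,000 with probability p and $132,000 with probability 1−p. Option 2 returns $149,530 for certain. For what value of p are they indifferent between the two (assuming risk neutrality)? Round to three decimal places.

p·163000 + (1−p)·132000 = 149530
31000p + 132000 = 149530
p = (149530 − 132000) / 31000

p = 0.565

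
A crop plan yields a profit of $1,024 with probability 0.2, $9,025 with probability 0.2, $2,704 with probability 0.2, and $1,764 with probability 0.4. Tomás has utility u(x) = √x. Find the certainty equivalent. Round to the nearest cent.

E[u] = 0.2·√1024 + 0.2·√9025 + 0.2·√2704 + 0.4·√1764 = 0.2·32 + 0.2·95 + 0.2·52 + 0.4·42 = 52.6
CE = (52.6)² = 2766.76

$2,766.76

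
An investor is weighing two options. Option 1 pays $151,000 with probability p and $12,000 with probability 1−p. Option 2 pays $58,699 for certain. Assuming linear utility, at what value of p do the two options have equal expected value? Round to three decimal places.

p·151000 + (1−p)·12000 = 58699
139000p + 12000 = 58699
p = (58699 − 12000) / 139000

p = 0.336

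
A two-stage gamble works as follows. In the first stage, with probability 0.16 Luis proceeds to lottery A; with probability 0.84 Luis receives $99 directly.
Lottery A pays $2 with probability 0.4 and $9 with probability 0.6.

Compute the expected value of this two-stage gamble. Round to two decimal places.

EV(A) = 0.4 × 2 + 0.6 × 9 = 0.8 + 5.4 = 6.2
Branch B: 99 (certain)
Overall = 0.16 × 6.2 + 0.84 × 99 = 0.992 + 83.16 = 84.152

$84.15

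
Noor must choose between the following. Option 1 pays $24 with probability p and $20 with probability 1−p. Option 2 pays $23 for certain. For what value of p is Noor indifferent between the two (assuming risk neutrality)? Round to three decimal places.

p·24 + (1−p)·20 = 23
4p + 20 = 23
p = (23 − 20) / 4

p = 0.750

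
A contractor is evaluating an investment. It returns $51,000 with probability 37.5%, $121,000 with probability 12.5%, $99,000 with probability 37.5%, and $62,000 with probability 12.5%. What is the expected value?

EV = 0.375 × 51000 + 0.125 × 121000 + 0.375 × 99000 + 0.125 × 62000 = 19125 + 15125 + 37125 + 7750 = 79125

$79,125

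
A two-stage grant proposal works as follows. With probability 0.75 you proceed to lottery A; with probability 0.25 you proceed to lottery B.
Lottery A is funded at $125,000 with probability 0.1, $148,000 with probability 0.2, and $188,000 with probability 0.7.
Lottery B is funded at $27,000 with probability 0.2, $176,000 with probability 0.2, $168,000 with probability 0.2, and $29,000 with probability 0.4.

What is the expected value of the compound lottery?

EV(A) = 0.1 × 125000 + 0.2 × 148000 + 0.7 × 188000 = 12500 + 29600 + 131600 = 173700
EV(B) = 0.2 × 27000 + 0.2 × 176000 + 0.2 × 168000 + 0.4 × 29000 = 5400 + 35200 + 33600 + 11600 = 85800
Overall = 0.75 × 173700 + 0.25 × 85800 = 130275 + 21450 = 151725

$151,725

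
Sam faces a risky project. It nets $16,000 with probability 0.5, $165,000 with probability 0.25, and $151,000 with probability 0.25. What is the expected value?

$87,000

EV = 0.5 × 16000 + 0.25 × 165000 + 0.25 × 151000 = 8000 + 41250 + 37750 = 87000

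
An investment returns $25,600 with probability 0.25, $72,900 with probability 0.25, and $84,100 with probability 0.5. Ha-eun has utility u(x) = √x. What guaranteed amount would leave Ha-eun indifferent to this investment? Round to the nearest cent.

$63,756.25

E[u] = 0.25·√25600 + 0.25·√72900 + 0.5·√84100 = 0.25·160 + 0.25·270 + 0.5·290 = 252.5
CE = (252.5)² = 63756.25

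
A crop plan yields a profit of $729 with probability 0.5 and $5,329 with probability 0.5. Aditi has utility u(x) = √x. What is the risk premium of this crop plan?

$529

E[u] = 0.5·√729 + 0.5·√5329 = 0.5·27 + 0.5·73 = 50
CE = (50)² = 2500
Risk premium = EV − CE = 3029 − 2500 = 529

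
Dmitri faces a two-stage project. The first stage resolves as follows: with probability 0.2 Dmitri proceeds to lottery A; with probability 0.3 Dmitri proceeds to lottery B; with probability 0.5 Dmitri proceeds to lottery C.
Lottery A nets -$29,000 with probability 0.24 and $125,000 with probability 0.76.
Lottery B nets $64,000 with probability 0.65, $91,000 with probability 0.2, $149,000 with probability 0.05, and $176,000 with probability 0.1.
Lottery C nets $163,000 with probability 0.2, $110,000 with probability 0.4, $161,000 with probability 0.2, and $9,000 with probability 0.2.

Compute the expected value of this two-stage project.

EV(A) = 0.24 × (-29000) + 0.76 × 125000 = -6960 + 95000 = 88040
EV(B) = 0.65 × 64000 + 0.2 × 91000 + 0.05 × 149000 + 0.1 × 176000 = 41600 + 18200 + 7450 + 17600 = 84850
EV(C) = 0.2 × 163000 + 0.4 × 110000 + 0.2 × 161000 + 0.2 × 9000 = 32600 + 44000 + 32200 + 1800 = 110600
Overall = 0.2 × 88040 + 0.3 × 84850 + 0.5 × 110600 = 17608 + 25455 + 55300 = 98363

$98,363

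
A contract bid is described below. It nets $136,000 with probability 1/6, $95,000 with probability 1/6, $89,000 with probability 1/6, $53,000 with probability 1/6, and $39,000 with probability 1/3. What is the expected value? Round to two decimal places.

$75,166.67

EV = 1/6 × 136000 + 1/6 × 95000 + 1/6 × 89000 + 1/6 × 53000 + 1/3 × 39000 = 22666.6667 + 15833.3333 + 14833.3333 + 8833.3333 + 13000 = 75166.6667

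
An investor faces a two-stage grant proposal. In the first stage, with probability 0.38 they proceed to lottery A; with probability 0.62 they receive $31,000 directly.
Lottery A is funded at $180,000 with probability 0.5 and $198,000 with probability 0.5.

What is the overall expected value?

$91,040

EV(A) = 0.5 × 180000 + 0.5 × 198000 = 90000 + 99000 = 189000
Branch B: 31000 (certain)
Overall = 0.38 × 189000 + 0.62 × 31000 = 71820 + 19220 = 91040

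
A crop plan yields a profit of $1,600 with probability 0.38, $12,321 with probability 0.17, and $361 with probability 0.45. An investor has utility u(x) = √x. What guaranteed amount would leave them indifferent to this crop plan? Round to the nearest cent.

$1,816.46

E[u] = 0.38·√1600 + 0.17·√12321 + 0.45·√361 = 0.38·40 + 0.17·111 + 0.45·19 = 42.62
CE = (42.62)² = 1816.4644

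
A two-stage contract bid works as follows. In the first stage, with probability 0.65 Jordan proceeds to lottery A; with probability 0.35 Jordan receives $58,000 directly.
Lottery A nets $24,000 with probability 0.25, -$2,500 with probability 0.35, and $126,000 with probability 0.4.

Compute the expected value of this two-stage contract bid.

EV(A) = 0.25 × 24000 + 0.35 × (-2500) + 0.4 × 126000 = 6000 − 875 + 50400 = 55525
Branch B: 58000 (certain)
Overall = 0.65 × 55525 + 0.35 × 58000 = 36091.25 + 20300 = 56391.25

$56,391.25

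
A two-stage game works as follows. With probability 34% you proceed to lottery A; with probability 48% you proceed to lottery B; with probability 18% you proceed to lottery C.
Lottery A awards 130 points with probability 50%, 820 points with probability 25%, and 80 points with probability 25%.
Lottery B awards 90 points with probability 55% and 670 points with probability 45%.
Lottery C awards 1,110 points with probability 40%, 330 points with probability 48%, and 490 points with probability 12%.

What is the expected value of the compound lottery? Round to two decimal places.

EV(A) = 0.5 × 130 + 0.25 × 820 + 0.25 × 80 = 65 + 205 + 20 = 290
EV(B) = 0.55 × 90 + 0.45 × 670 = 49.5 + 301.5 = 351
EV(C) = 0.4 × 1110 + 0.48 × 330 + 0.12 × 490 = 444 + 158.4 + 58.8 = 661.2
Overall = 0.34 × 290 + 0.48 × 351 + 0.18 × 661.2 = 98.6 + 168.48 + 119.016 = 386.096

386.10 points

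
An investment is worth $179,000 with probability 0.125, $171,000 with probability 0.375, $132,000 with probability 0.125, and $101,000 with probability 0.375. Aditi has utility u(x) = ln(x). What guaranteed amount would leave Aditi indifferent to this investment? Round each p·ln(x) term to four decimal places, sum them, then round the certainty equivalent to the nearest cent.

$136,666.65

E[u] = 0.125·ln(179000) + 0.375·ln(171000) + 0.125·ln(132000) + 0.375·ln(101000) = 1.5119 + 4.5185 + 1.4738 + 4.3211 = 11.8253
CE = e^11.8253 ≈ 136666.65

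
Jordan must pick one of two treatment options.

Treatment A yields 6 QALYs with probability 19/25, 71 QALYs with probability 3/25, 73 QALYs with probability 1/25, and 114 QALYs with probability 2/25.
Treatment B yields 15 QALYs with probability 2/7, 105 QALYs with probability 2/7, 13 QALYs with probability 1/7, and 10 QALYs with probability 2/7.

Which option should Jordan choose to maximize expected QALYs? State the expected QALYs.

Treatment B (39 QALYs)

Treatment A = 19/25 × 6 + 3/25 × 71 + 1/25 × 73 + 2/25 × 114 = 4.56 + 8.52 + 2.92 + 9.12 = 25.12
Treatment B = 2/7 × 15 + 2/7 × 105 + 1/7 × 13 + 2/7 × 10 = 4.2857 + 30 + 1.8571 + 2.8571 = 39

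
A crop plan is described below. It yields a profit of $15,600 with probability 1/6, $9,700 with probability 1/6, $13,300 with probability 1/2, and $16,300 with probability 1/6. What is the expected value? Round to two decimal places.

EV = 1/6 × 15600 + 1/6 × 9700 + 1/2 × 13300 + 1/6 × 16300 = 2600 + 1616.6667 + 6650 + 2716.6667 = 13583.3333

$13,583.33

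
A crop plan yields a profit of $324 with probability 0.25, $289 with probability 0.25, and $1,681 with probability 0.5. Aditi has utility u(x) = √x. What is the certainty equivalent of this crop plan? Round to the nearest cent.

$855.56

E[u] = 0.25·√324 + 0.25·√289 + 0.5·√1681 = 0.25·18 + 0.25·17 + 0.5·41 = 29.25
CE = (29.25)² = 855.5625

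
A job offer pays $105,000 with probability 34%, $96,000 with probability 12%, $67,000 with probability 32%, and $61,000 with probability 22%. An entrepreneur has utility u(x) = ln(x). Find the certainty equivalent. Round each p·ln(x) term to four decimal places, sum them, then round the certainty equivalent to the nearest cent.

E[u] = 0.34·ln(105000) + 0.12·ln(96000) + 0.32·ln(67000) + 0.22·ln(61000) = 3.9310 + 1.3767 + 3.5560 + 2.4241 = 11.2878
CE = e^11.2878 ≈ 79841.60

$79,841.60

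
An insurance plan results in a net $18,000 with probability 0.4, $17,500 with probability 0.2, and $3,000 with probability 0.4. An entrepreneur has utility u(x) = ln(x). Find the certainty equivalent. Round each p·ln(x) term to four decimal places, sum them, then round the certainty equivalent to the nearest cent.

$8,741.18

E[u] = 0.4·ln(18000) + 0.2·ln(17500) + 0.4·ln(3000) = 3.9193 + 1.9540 + 3.2025 = 9.0758
CE = e^9.0758 ≈ 8741.18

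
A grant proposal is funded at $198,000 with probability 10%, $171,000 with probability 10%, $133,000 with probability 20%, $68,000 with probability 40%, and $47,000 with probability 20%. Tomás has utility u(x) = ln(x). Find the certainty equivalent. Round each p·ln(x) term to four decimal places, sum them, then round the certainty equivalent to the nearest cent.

E[u] = 0.1·ln(198000) + 0.1·ln(171000) + 0.2·ln(133000) + 0.4·ln(68000) + 0.2·ln(47000) = 1.2196 + 1.2049 + 2.3596 + 4.4509 + 2.1516 = 11.3866
CE = e^11.3866 ≈ 88132.80

$88,132.80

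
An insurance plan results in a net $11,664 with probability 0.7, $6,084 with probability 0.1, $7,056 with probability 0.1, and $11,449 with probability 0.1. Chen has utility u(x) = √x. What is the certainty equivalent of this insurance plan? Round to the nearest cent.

$10,506.25

E[u] = 0.7·√11664 + 0.1·√6084 + 0.1·√7056 + 0.1·√11449 = 0.7·108 + 0.1·78 + 0.1·84 + 0.1·107 = 102.5
CE = (102.5)² = 10506.25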